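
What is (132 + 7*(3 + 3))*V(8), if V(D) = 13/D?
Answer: 1131/4 ≈ 282.75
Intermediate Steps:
(132 + 7*(3 + 3))*V(8) = (132 + 7*(3 + 3))*(13/8) = (132 + 7*6)*(13*(⅛)) = (132 + 42)*(13/8) = 174*(13/8) = 1131/4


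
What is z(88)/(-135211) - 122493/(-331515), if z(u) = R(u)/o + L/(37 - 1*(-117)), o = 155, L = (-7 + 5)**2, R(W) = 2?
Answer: 13178140159103/35665340341785 ≈ 0.36949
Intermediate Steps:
L = 4 (L = (-2)**2 = 4)
z(u) = 464/11935 (z(u) = 2/155 + 4/(37 - 1*(-117)) = 2*(1/155) + 4/(37 + 117) = 2/155 + 4/154 = 2/155 + 4*(1/154) = 2/155 + 2/77 = 464/11935)
z(88)/(-135211) - 122493/(-331515) = (464/11935)/(-135211) - 122493/(-331515) = (464/11935)*(-1/135211) - 122493*(-1/331515) = -464/1613743285 + 40831/110505 = 13178140159103/35665340341785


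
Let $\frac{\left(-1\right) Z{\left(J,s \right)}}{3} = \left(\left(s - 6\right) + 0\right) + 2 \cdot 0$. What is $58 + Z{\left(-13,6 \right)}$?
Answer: $58$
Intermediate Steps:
$Z{\left(J,s \right)} = 18 - 3 s$ ($Z{\left(J,s \right)} = - 3 \left(\left(\left(s - 6\right) + 0\right) + 2 \cdot 0\right) = - 3 \left(\left(\left(s - 6\right) + 0\right) + 0\right) = - 3 \left(\left(\left(-6 + s\right) + 0\right) + 0\right) = - 3 \left(\left(-6 + s\right) + 0\right) = - 3 \left(-6 + s\right) = 18 - 3 s$)
$58 + Z{\left(-13,6 \right)} = 58 + \left(18 - 18\right) = 58 + 0 = 58$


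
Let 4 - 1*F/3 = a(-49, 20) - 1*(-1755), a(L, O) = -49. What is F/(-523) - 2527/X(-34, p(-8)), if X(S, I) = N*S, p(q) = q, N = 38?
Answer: 416767/35564 ≈ 11.719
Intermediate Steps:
X(S, I) = 38*S
F = -5106 (F = 12 - 3*(-49 - 1*(-1755)) = 12 - 3*(-49 + 1755) = 12 - 3*1706 = 12 - 5118 = -5106)
F/(-523) - 2527/X(-34, p(-8)) = -5106/(-523) - 2527/(38*(-34)) = -5106*(-1/523) - 2527/(-1292) = 5106/523 - 2527*(-1/1292) = 5106/523 + 133/68 = 416767/35564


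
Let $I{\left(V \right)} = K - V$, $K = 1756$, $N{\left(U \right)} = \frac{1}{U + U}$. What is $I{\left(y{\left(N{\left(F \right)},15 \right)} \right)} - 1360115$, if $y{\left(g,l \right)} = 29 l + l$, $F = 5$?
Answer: $-1358809$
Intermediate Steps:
$N{\left(U \right)} = \frac{1}{2 U}$
$y{\left(g,l \right)} = 30 l$
$I{\left(V \right)} = 1756 - V$
$I{\left(y{\left(N{\left(F \right)},15 \right)} \right)} - 1360115 = \left(1756 - 30 \cdot 15\right) - 1360115 = \left(1756 - 450\right) - 1360115 = 1306 - 1360115 = -1358809$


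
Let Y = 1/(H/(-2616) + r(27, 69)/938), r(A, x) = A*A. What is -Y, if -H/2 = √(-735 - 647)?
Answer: -146236528116/113804902429 + 143854494*I*√1382/113804902429 ≈ -1.285 + 0.046991*I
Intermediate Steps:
r(A, x) = A²
H = -2*I*√1382 (H = -2*√(-735 - 647) = -2*I*√1382 ≈ -74.351*I)
Y = 1/(729/938 + I*√1382/1308) (Y = 1/(-2*I*√1382/(-2616) + 27²/938) = 1/(-2*I*√1382*(-1/2616) + 729*(1/938)) = 1/(I*√1382/1308 + 729/938) = 1/(729/938 + I*√1382/1308) ≈ 1.285 - 0.046991*I)
-Y = -(146236528116/113804902429 - 143854494*I*√1382/113804902429) = -146236528116/113804902429 + 143854494*I*√1382/113804902429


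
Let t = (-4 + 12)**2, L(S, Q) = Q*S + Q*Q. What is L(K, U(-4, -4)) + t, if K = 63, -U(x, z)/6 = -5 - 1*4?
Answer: 6382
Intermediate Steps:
U(x, z) = 54 (U(x, z) = -6*(-5 - 1*4) = -6*(-5 - 4) = -6*(-9) = 54)
L(S, Q) = Q**2 + Q*S (L(S, Q) = Q*S + Q**2 = Q**2 + Q*S)
t = 64 (t = 8**2 = 64)
L(K, U(-4, -4)) + t = 54*(54 + 63) + 64 = 54*117 + 64 = 6318 + 64 = 6382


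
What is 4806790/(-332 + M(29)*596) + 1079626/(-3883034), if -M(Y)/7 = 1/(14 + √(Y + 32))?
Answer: -120426251159746801/17247644889064 - 2506740985*√61/8883592 ≈ -9186.1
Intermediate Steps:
M(Y) = -7/(14 + √(32 + Y)) (M(Y) = -7/(14 + √(Y + 32)) = -7/(14 + √(32 + Y)))
4806790/(-332 + M(29)*596) + 1079626/(-3883034) = 4806790/(-332 - 7/(14 + √(32 + 29))*596) + 1079626/(-3883034) = 4806790/(-332 - 7/(14 + √61)*596) + 1079626*(-1/3883034) = 4806790/(-332 - 4172/(14 + √61)) - 539813/1941517 = -539813/1941517 + 4806790/(-332 - 4172/(14 + √61))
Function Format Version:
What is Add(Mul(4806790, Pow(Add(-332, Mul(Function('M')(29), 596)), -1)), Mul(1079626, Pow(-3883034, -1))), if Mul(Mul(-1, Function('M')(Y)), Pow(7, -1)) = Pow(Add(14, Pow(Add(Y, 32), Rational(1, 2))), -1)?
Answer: Add(Rational(-120426251159746801, 17247644889064), Mul(Rational(-2506740985, 8883592), Pow(61, Rational(1, 2)))) ≈ -9186.1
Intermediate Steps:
Function('M')(Y) = Mul(-7, Pow(Add(14, Pow(Add(32, Y), Rational(1, 2))), -1)) (Function('M')(Y) = Mul(-7, Pow(Add(14, Pow(Add(Y, 32), Rational(1, 2))), -1)) = Mul(-7, Pow(Add(14, Pow(Add(32, Y), Rational(1, 2))), -1)))
Add(Mul(4806790, Pow(Add(-332, Mul(Function('M')(29), 596)), -1)), Mul(1079626, Pow(-3883034, -1))) = Add(Mul(4806790, Pow(Add(-332, Mul(Mul(-7, Pow(Add(14, Pow(Add(32, 29), Rational(1, 2))), -1)), 596)), -1)), Mul(1079626, Pow(-3883034, -1))) = Add(Mul(4806790, Pow(Add(-332, Mul(Mul(-7, Pow(Add(14, Pow(61, Rational(1, 2))), -1)), 596)), -1)), Mul(1079626, Rational(-1, 3883034))) = Add(Mul(4806790, Pow(Add(-332, Mul(-4172, Pow(Add(14, Pow(61, Rational(1, 2))), -1))), -1)), Rational(-539813, 1941517)) = Add(Rational(-539813, 1941517), Mul(4806790, Pow(Add(-332, Mul(-4172, Pow(Add(14, Pow(61, Rational(1, 2))), -1))), -1)))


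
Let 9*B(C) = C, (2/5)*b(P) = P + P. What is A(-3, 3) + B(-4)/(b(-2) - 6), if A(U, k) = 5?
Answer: 181/36 ≈ 5.0278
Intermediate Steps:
b(P) = 5*P (b(P) = 5*(P + P)/2 = 5*(2*P)/2 = 5*P)
B(C) = C/9
A(-3, 3) + B(-4)/(b(-2) - 6) = 5 + ((⅑)*(-4))/(5*(-2) - 6) = 5 - 4/(9*(-10 - 6)) = 5 - 4/9/(-16) = 5 - 4/9*(-1/16) = 5 + 1/36 = 181/36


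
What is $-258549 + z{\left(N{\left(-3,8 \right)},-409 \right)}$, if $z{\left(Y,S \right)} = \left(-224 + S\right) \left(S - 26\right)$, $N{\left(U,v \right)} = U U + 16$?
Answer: $16806$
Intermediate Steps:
$N{\left(U,v \right)} = 16 + U^{2}$ ($N{\left(U,v \right)} = U^{2} + 16 = 16 + U^{2}$)
$z{\left(Y,S \right)} = \left(-224 + S\right) \left(-26 + S\right)$
$-258549 + z{\left(N{\left(-3,8 \right)},-409 \right)} = -258549 + \left(5824 + \left(-409\right)^{2} - -102250\right) = -258549 + \left(5824 + 167281 + 102250\right) = -258549 + 275355 = 16806$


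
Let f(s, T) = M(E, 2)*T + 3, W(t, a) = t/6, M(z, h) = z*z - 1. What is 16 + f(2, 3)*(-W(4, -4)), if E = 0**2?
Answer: 16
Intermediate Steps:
E = 0
M(z, h) = -1 + z**2 (M(z, h) = z**2 - 1 = -1 + z**2)
W(t, a) = t/6 (W(t, a) = t*(1/6) = t/6)
f(s, T) = 3 - T (f(s, T) = (-1 + 0**2)*T + 3 = (-1 + 0)*T + 3 = -T + 3 = 3 - T)
16 + f(2, 3)*(-W(4, -4)) = 16 + (3 - 1*3)*(-4/6) = 16 + (3 - 3)*(-1*2/3) = 16 + 0*(-2/3) = 16 + 0 = 16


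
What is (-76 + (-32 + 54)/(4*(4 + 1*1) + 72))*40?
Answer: -69700/23 ≈ -3030.4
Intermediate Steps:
(-76 + (-32 + 54)/(4*(4 + 1*1) + 72))*40 = (-76 + 22/(4*(4 + 1) + 72))*40 = (-76 + 22/(4*5 + 72))*40 = (-76 + 22/(20 + 72))*40 = (-76 + 22/92)*40 = (-76 + 22*(1/92))*40 = (-76 + 11/46)*40 = -3485/46*40 = -69700/23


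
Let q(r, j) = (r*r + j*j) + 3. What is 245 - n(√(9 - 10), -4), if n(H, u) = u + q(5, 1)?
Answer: 220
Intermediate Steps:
q(r, j) = 3 + j² + r² (q(r, j) = (r² + j²) + 3 = (j² + r²) + 3 = 3 + j² + r²)
n(H, u) = 29 + u (n(H, u) = u + (3 + 1² + 5²) = u + (3 + 1 + 25) = u + 29 = 29 + u)
245 - n(√(9 - 10), -4) = 245 - (29 - 4) = 245 - 1*25 = 245 - 25 = 220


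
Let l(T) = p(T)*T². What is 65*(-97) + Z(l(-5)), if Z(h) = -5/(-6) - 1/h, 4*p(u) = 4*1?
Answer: -945631/150 ≈ -6304.2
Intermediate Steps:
p(u) = 1 (p(u) = (4*1)/4 = (¼)*4 = 1)
l(T) = T² (l(T) = 1*T² = T²)
Z(h) = ⅚ - 1/h (Z(h) = -5*(-⅙) - 1/h = ⅚ - 1/h)
65*(-97) + Z(l(-5)) = 65*(-97) + (⅚ - 1/((-5)²)) = -6305 + (⅚ - 1/25) = -6305 + 119/150 = -945631/150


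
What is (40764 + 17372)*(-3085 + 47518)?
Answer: 2583156888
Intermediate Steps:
(40764 + 17372)*(-3085 + 47518) = 58136*44433 = 2583156888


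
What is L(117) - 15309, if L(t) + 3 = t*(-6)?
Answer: -16014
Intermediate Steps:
L(t) = -3 - 6*t (L(t) = -3 + t*(-6) = -3 - 6*t)
L(117) - 15309 = (-3 - 6*117) - 15309 = (-3 - 702) - 15309 = -705 - 15309 = -16014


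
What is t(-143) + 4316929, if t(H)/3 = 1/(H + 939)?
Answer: 3436275487/796 ≈ 4.3169e+6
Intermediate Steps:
t(H) = 3/(939 + H) (t(H) = 3/(H + 939) = 3/(939 + H))
t(-143) + 4316929 = 3/(939 - 143) + 4316929 = 3/796 + 4316929 = 3436275487/796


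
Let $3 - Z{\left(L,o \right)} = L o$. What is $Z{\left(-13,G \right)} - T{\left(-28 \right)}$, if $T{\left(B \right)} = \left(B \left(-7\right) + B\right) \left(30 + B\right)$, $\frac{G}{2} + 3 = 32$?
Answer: $421$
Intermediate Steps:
$G = 58$ ($G = -6 + 2 \cdot 32 = -6 + 64 = 58$)
$T{\left(B \right)} = - 6 B \left(30 + B\right)$ ($T{\left(B \right)} = \left(- 7 B + B\right) \left(30 + B\right) = - 6 B \left(30 + B\right)$)
$Z{\left(L,o \right)} = 3 - L o$
$Z{\left(-13,G \right)} - T{\left(-28 \right)} = \left(3 - \left(-13\right) 58\right) - \left(-6\right) \left(-28\right) \left(30 - 28\right) = \left(3 + 754\right) - \left(-6\right) \left(-28\right) 2 = 757 - 336 = 421$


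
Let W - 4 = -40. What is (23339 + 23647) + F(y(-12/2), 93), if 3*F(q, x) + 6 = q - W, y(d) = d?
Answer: 46994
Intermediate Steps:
W = -36 (W = 4 - 40 = -36)
F(q, x) = 10 + q/3 (F(q, x) = -2 + (q - 1*(-36))/3 = -2 + (q + 36)/3 = -2 + (36 + q)/3 = -2 + (12 + q/3) = 10 + q/3)
(23339 + 23647) + F(y(-12/2), 93) = (23339 + 23647) + (10 + (-12/2)/3) = 46986 + (10 + (-12*1/2)/3) = 46986 + (10 + (1/3)*(-6)) = 46986 + (10 - 2) = 46986 + 8 = 46994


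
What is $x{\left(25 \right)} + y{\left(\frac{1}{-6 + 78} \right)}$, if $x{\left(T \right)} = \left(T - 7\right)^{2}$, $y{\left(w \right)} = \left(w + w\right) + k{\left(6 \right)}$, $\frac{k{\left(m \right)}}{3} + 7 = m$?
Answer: $\frac{11557}{36} \approx 321.03$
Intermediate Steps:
$k{\left(m \right)} = -21 + 3 m$
$y{\left(w \right)} = -3 + 2 w$ ($y{\left(w \right)} = \left(w + w\right) + \left(-21 + 3 \cdot 6\right) = 2 w + \left(-21 + 18\right) = 2 w - 3 = -3 + 2 w$)
$x{\left(T \right)} = \left(-7 + T\right)^{2}$
$x{\left(25 \right)} + y{\left(\frac{1}{-6 + 78} \right)} = \left(-7 + 25\right)^{2} - \left(3 - \frac{2}{-6 + 78}\right) = 18^{2} - \left(3 - \frac{2}{72}\right) = 324 + \left(-3 + 2 \cdot \frac{1}{72}\right) = 324 + \left(-3 + \frac{1}{36}\right) = 324 - \frac{107}{36} = \frac{11557}{36}$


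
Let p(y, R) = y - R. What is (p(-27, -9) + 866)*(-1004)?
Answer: -851392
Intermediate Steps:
(p(-27, -9) + 866)*(-1004) = ((-27 - 1*(-9)) + 866)*(-1004) = ((-27 + 9) + 866)*(-1004) = (-18 + 866)*(-1004) = 848*(-1004) = -851392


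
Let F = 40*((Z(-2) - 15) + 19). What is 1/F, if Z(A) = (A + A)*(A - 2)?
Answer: 1/800 ≈ 0.0012500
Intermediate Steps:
Z(A) = 2*A*(-2 + A) (Z(A) = (2*A)*(-2 + A) = 2*A*(-2 + A))
F = 800 (F = 40*((2*(-2)*(-2 - 2) - 15) + 19) = 40*((2*(-2)*(-4) - 15) + 19) = 40*((16 - 15) + 19) = 40*(1 + 19) = 40*20 = 800)
1/F = 1/800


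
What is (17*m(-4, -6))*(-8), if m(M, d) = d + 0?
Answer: 816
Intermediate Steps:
m(M, d) = d
(17*m(-4, -6))*(-8) = (17*(-6))*(-8) = -102*(-8) = 816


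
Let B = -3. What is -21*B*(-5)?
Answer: -315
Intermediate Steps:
-21*B*(-5) = -21*(-3)*(-5) = 63*(-5) = -315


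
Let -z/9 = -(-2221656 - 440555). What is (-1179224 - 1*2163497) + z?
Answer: -27302620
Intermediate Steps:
z = -23959899 (z = -(-9)*(-2221656 - 440555) = -(-9)*(-2662211) = -9*2662211 = -23959899)
(-1179224 - 1*2163497) + z = (-1179224 - 1*2163497) - 23959899 = (-1179224 - 2163497) - 23959899 = -3342721 - 23959899 = -27302620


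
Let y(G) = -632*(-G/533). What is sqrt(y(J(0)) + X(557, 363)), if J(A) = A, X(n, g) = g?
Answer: 11*sqrt(3) ≈ 19.053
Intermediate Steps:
y(G) = 632*G/533 (y(G) = -(-632)*G/533 = 632*G/533)
sqrt(y(J(0)) + X(557, 363)) = sqrt((632/533)*0 + 363) = sqrt(0 + 363) = sqrt(363) = 11*sqrt(3)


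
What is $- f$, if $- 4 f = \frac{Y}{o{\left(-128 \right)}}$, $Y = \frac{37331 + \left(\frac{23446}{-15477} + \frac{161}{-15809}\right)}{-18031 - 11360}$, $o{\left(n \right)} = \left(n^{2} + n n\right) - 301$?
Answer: $- \frac{2283405652993}{233478936180149121} \approx -9.7799 \cdot 10^{-6}$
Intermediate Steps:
$o{\left(n \right)} = -301 + 2 n^{2}$ ($o{\left(n \right)} = \left(n^{2} + n^{2}\right) - 301 = 2 n^{2} - 301 = -301 + 2 n^{2}$)
$Y = - \frac{9133622611972}{7191269171163}$ ($Y = \frac{37331 + \left(23446 \left(- \frac{1}{15477}\right) + 161 \left(- \frac{1}{15809}\right)\right)}{-29391} = \left(37331 - \frac{373149611}{244675893}\right) \left(- \frac{1}{29391}\right) = \frac{9133622611972}{244675893} \left(- \frac{1}{29391}\right) = - \frac{9133622611972}{7191269171163} \approx -1.2701$)
$f = \frac{2283405652993}{233478936180149121}$ ($f = - \frac{\left(- \frac{9133622611972}{7191269171163}\right) \frac{1}{-301 + 2 \left(-128\right)^{2}}}{4} = - \frac{\left(- \frac{9133622611972}{7191269171163}\right) \frac{1}{-301 + 2 \cdot 16384}}{4} = - \frac{\left(- \frac{9133622611972}{7191269171163}\right) \frac{1}{-301 + 32768}}{4} = - \frac{\left(- \frac{9133622611972}{7191269171163}\right) \frac{1}{32467}}{4} = \left(- \frac{1}{4}\right) \left(- \frac{9133622611972}{233478936180149121}\right) = \frac{2283405652993}{233478936180149121} \approx 9.7799 \cdot 10^{-6}$)
$- f = \left(-1\right) \frac{2283405652993}{233478936180149121} = - \frac{2283405652993}{233478936180149121}$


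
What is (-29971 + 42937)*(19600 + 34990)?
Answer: 707813940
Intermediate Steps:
(-29971 + 42937)*(19600 + 34990) = 12966*54590 = 707813940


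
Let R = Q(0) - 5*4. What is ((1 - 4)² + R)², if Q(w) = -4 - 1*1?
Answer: 256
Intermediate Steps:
Q(w) = -5 (Q(w) = -4 - 1 = -5)
R = -25 (R = -5 - 5*4 = -5 - 20 = -25)
((1 - 4)² + R)² = ((1 - 4)² - 25)² = ((-3)² - 25)² = (9 - 25)² = (-16)² = 256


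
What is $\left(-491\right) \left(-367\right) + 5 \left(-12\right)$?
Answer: $180137$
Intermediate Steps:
$\left(-491\right) \left(-367\right) + 5 \left(-12\right) = 180197 - 60 = 180137$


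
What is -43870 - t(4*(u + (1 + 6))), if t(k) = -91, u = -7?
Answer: -43779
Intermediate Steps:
-43870 - t(4*(u + (1 + 6))) = -43870 - 1*(-91) = -43870 + 91 = -43779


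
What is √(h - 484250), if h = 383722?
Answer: 4*I*√6283 ≈ 317.06*I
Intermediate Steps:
√(h - 484250) = √(383722 - 484250) = √(-100528) = 4*I*√6283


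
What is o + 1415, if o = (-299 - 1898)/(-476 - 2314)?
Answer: 3950047/2790 ≈ 1415.8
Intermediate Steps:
o = 2197/2790 (o = -2197/(-2790) = -2197*(-1/2790) = 2197/2790 ≈ 0.78746)
o + 1415 = 2197/2790 + 1415 = 3950047/2790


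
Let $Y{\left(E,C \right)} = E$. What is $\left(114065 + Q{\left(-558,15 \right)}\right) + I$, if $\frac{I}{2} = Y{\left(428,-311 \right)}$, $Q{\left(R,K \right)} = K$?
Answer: $114936$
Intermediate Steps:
$I = 856$ ($I = 2 \cdot 428 = 856$)
$\left(114065 + Q{\left(-558,15 \right)}\right) + I = \left(114065 + 15\right) + 856 = 114080 + 856 = 114936$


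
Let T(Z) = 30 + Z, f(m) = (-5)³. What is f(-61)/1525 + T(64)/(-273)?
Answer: -7099/16653 ≈ -0.42629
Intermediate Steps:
f(m) = -125
f(-61)/1525 + T(64)/(-273) = -125/1525 + (30 + 64)/(-273) = -125*1/1525 + 94*(-1/273) = -5/61 - 94/273 = -7099/16653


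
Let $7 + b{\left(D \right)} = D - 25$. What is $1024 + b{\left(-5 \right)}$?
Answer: $987$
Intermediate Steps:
$b{\left(D \right)} = -32 + D$ ($b{\left(D \right)} = -7 + \left(D - 25\right) = -7 + \left(-25 + D\right) = -32 + D$)
$1024 + b{\left(-5 \right)} = 1024 - 37 = 987$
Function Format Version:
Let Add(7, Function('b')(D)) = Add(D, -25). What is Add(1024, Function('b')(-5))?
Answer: 987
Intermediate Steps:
Function('b')(D) = Add(-32, D) (Function('b')(D) = Add(-7, Add(D, -25)) = Add(-7, Add(-25, D)) = Add(-32, D))
Add(1024, Function('b')(-5)) = Add(1024, Add(-32, -5)) = Add(1024, -37) = 987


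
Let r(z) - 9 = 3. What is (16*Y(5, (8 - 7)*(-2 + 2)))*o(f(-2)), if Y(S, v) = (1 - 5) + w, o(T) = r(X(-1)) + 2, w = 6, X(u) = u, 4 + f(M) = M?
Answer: 448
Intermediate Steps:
f(M) = -4 + M
r(z) = 12 (r(z) = 9 + 3 = 12)
o(T) = 14 (o(T) = 12 + 2 = 14)
Y(S, v) = 2 (Y(S, v) = (1 - 5) + 6 = -4 + 6 = 2)
(16*Y(5, (8 - 7)*(-2 + 2)))*o(f(-2)) = (16*2)*14 = 32*14 = 448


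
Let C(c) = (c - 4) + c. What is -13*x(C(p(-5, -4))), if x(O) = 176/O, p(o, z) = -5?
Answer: 1144/7 ≈ 163.43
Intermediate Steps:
C(c) = -4 + 2*c (C(c) = (-4 + c) + c = -4 + 2*c)
-13*x(C(p(-5, -4))) = -2288/(-4 + 2*(-5)) = -2288/(-4 - 10) = -2288/(-14) = -2288*(-1)/14 = -13*(-88/7) = 1144/7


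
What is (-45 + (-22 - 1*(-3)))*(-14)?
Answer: 896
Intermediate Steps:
(-45 + (-22 - 1*(-3)))*(-14) = (-45 + (-22 + 3))*(-14) = (-45 - 19)*(-14) = -64*(-14) = 896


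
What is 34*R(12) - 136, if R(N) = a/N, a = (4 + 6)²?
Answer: 442/3 ≈ 147.33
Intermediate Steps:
a = 100 (a = 10² = 100)
R(N) = 100/N
34*R(12) - 136 = 34*(100/12) - 136 = 34*(100*(1/12)) - 136 = 34*(25/3) - 136 = 850/3 - 136 = 442/3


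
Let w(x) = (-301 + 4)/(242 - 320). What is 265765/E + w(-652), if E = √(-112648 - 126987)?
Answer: 99/26 - 53153*I*√239635/47927 ≈ 3.8077 - 542.9*I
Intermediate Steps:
w(x) = 99/26 (w(x) = -297/(-78) = -297*(-1/78) = 99/26)
E = I*√239635 (E = √(-239635) = I*√239635 ≈ 489.53*I)
265765/E + w(-652) = 265765/((I*√239635)) + 99/26 = 265765*(-I*√239635/239635) + 99/26 = -53153*I*√239635/47927 + 99/26 = 99/26 - 53153*I*√239635/47927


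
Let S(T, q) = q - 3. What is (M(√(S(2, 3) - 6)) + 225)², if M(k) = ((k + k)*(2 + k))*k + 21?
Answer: 48420 - 5328*I*√6 ≈ 48420.0 - 13051.0*I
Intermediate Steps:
S(T, q) = -3 + q
M(k) = 21 + 2*k²*(2 + k) (M(k) = ((2*k)*(2 + k))*k + 21 = (2*k*(2 + k))*k + 21 = 2*k²*(2 + k) + 21 = 21 + 2*k²*(2 + k))
(M(√(S(2, 3) - 6)) + 225)² = ((21 + 2*(√((-3 + 3) - 6))³ + 4*(√((-3 + 3) - 6))²) + 225)² = ((21 + 2*(√(0 - 6))³ + 4*(√(0 - 6))²) + 225)² = ((21 + 2*(√(-6))³ + 4*(√(-6))²) + 225)² = ((21 + 2*(I*√6)³ + 4*(I*√6)²) + 225)² = ((21 + 2*(-6*I*√6) + 4*(-6)) + 225)² = ((21 - 12*I*√6 - 24) + 225)² = ((-3 - 12*I*√6) + 225)² = (222 - 12*I*√6)²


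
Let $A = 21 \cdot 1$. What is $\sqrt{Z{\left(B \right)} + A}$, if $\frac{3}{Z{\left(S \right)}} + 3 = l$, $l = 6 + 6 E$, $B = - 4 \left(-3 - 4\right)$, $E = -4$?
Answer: $\frac{\sqrt{1022}}{7} \approx 4.567$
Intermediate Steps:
$B = 28$ ($B = \left(-4\right) \left(-7\right) = 28$)
$A = 21$
$l = -18$ ($l = 6 + 6 \left(-4\right) = 6 - 24 = -18$)
$Z{\left(S \right)} = - \frac{1}{7}$ ($Z{\left(S \right)} = \frac{3}{-3 - 18} = \frac{3}{-21} = 3 \left(- \frac{1}{21}\right) = - \frac{1}{7}$)
$\sqrt{Z{\left(B \right)} + A} = \sqrt{- \frac{1}{7} + 21} = \sqrt{\frac{146}{7}} = \frac{\sqrt{1022}}{7}$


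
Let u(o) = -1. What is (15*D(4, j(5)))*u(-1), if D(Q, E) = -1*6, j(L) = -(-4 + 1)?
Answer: 90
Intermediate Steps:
j(L) = 3 (j(L) = -1*(-3) = 3)
D(Q, E) = -6
(15*D(4, j(5)))*u(-1) = (15*(-6))*(-1) = -90*(-1) = 90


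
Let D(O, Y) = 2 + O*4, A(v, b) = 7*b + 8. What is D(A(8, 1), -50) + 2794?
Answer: 2856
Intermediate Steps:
A(v, b) = 8 + 7*b
D(O, Y) = 2 + 4*O
D(A(8, 1), -50) + 2794 = (2 + 4*(8 + 7*1)) + 2794 = (2 + 4*(8 + 7)) + 2794 = (2 + 4*15) + 2794 = (2 + 60) + 2794 = 62 + 2794 = 2856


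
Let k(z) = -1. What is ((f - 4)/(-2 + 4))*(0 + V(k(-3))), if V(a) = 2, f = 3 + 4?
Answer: 3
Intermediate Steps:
f = 7
((f - 4)/(-2 + 4))*(0 + V(k(-3))) = ((7 - 4)/(-2 + 4))*(0 + 2) = (3/2)*2 = 3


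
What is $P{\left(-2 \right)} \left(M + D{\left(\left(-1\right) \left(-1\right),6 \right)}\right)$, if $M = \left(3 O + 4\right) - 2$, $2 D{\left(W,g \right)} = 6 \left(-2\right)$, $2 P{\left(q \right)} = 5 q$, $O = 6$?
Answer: $-70$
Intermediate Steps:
$P{\left(q \right)} = \frac{5 q}{2}$
$D{\left(W,g \right)} = -6$ ($D{\left(W,g \right)} = \frac{6 \left(-2\right)}{2} = \frac{1}{2} \left(-12\right) = -6$)
$M = 20$ ($M = \left(3 \cdot 6 + 4\right) - 2 = \left(18 + 4\right) - 2 = 22 - 2 = 20$)
$P{\left(-2 \right)} \left(M + D{\left(\left(-1\right) \left(-1\right),6 \right)}\right) = \frac{5}{2} \left(-2\right) \left(20 - 6\right) = \left(-5\right) 14 = -70$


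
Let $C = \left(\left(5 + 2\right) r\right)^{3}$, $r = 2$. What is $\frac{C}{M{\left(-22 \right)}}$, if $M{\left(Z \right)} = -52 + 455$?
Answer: $\frac{2744}{403} \approx 6.8089$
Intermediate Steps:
$M{\left(Z \right)} = 403$
$C = 2744$ ($C = \left(\left(5 + 2\right) 2\right)^{3} = \left(7 \cdot 2\right)^{3} = 14^{3} = 2744$)
$\frac{C}{M{\left(-22 \right)}} = \frac{2744}{403}$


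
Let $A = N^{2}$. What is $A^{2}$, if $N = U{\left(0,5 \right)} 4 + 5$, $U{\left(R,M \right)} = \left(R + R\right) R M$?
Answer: $625$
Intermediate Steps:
$U{\left(R,M \right)} = 2 M R^{2}$ ($U{\left(R,M \right)} = 2 R M R = 2 M R^{2}$)
$N = 5$ ($N = 2 \cdot 5 \cdot 0^{2} \cdot 4 + 5 = 2 \cdot 5 \cdot 0 \cdot 4 + 5 = 0 \cdot 4 + 5 = 0 + 5 = 5$)
$A = 25$ ($A = 5^{2} = 25$)
$A^{2} = 25^{2} = 625$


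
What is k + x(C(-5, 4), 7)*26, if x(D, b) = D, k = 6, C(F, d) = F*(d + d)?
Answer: -1034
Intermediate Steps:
C(F, d) = 2*F*d (C(F, d) = F*(2*d) = 2*F*d)
k + x(C(-5, 4), 7)*26 = 6 + (2*(-5)*4)*26 = 6 - 40*26 = 6 - 1040 = -1034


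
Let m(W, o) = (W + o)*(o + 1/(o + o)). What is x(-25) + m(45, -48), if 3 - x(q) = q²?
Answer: -15295/32 ≈ -477.97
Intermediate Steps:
m(W, o) = (W + o)*(o + 1/(2*o))
x(q) = 3 - q²
x(-25) + m(45, -48) = (3 - 1*(-25)²) + (½ + (-48)² + 45*(-48) + (½)*45/(-48)) = (3 - 1*625) + (½ + 2304 - 2160 + (½)*45*(-1/48)) = (3 - 625) + (½ + 2304 - 2160 - 15/32) = -622 + 4609/32 = -15295/32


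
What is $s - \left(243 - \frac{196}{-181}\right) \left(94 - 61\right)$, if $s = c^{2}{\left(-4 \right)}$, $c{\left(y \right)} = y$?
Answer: $- \frac{1455011}{181} \approx -8038.7$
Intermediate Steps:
$s = 16$ ($s = \left(-4\right)^{2} = 16$)
$s - \left(243 - \frac{196}{-181}\right) \left(94 - 61\right) = 16 - \left(243 - \frac{196}{-181}\right) \left(94 - 61\right) = 16 - \left(243 - - \frac{196}{181}\right) 33 = 16 - \left(243 + \frac{196}{181}\right) 33 = 16 - \frac{44179}{181} \cdot 33 = 16 - \frac{1457907}{181} = - \frac{1455011}{181}$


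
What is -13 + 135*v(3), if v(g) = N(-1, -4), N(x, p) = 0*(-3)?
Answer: -13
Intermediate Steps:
N(x, p) = 0
v(g) = 0
-13 + 135*v(3) = -13 + 135*0 = -13 + 0 = -13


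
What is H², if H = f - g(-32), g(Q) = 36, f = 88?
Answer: 2704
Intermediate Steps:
H = 52 (H = 88 - 1*36 = 88 - 36 = 52)
H² = 52² = 2704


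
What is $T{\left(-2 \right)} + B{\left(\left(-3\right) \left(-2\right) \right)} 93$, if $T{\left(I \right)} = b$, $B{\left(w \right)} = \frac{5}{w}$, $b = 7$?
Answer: $\frac{169}{2} \approx 84.5$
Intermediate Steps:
$T{\left(I \right)} = 7$
$T{\left(-2 \right)} + B{\left(\left(-3\right) \left(-2\right) \right)} 93 = 7 + \frac{5}{\left(-3\right) \left(-2\right)} 93 = 7 + \frac{5}{6} \cdot 93 = 7 + \frac{155}{2} = \frac{169}{2}$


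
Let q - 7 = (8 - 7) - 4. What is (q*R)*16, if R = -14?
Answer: -896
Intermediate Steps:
q = 4 (q = 7 + ((8 - 7) - 4) = 7 + (1 - 4) = 7 - 3 = 4)
(q*R)*16 = (4*(-14))*16 = -56*16 = -896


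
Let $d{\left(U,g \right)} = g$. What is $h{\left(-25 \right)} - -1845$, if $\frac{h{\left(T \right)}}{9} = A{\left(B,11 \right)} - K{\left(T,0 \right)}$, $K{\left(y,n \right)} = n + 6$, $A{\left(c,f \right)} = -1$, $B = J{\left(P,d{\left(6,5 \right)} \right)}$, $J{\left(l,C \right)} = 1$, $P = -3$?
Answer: $1782$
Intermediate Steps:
$B = 1$
$K{\left(y,n \right)} = 6 + n$
$h{\left(T \right)} = -63$ ($h{\left(T \right)} = 9 \left(-1 - \left(6 + 0\right)\right) = 9 \left(-1 - 6\right) = 9 \left(-7\right) = -63$)
$h{\left(-25 \right)} - -1845 = -63 - -1845 = -63 + 1845 = 1782$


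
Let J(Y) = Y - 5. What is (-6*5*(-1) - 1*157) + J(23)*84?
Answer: 1385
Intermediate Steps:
J(Y) = -5 + Y
(-6*5*(-1) - 1*157) + J(23)*84 = (-6*5*(-1) - 1*157) + (-5 + 23)*84 = (-30*(-1) - 157) + 18*84 = (30 - 157) + 1512 = -127 + 1512 = 1385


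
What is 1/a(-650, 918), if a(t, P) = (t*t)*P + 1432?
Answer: 1/387856432 ≈ 2.5783e-9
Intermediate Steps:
a(t, P) = 1432 + P*t² (a(t, P) = t²*P + 1432 = P*t² + 1432 = 1432 + P*t²)
1/a(-650, 918) = 1/(1432 + 918*(-650)²) = 1/(1432 + 918*422500) = 1/(1432 + 387855000) = 1/387856432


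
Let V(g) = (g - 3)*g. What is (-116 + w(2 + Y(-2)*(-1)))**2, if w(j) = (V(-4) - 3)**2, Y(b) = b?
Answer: 259081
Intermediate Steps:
V(g) = g*(-3 + g) (V(g) = (-3 + g)*g = g*(-3 + g))
w(j) = 625 (w(j) = (-4*(-3 - 4) - 3)**2 = (-4*(-7) - 3)**2 = (28 - 3)**2 = 25**2 = 625)
(-116 + w(2 + Y(-2)*(-1)))**2 = (-116 + 625)**2 = 509**2 = 259081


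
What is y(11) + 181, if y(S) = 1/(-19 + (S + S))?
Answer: 544/3 ≈ 181.33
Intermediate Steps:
y(S) = 1/(-19 + 2*S)
y(11) + 181 = 1/(-19 + 2*11) + 181 = 1/(-19 + 22) + 181 = 1/3 + 181 = ⅓ + 181 = 544/3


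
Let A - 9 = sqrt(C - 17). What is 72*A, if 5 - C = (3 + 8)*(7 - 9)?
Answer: 648 + 72*sqrt(10) ≈ 875.68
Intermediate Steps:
C = 27 (C = 5 - (3 + 8)*(7 - 9) = 5 - 11*(-2) = 5 - 1*(-22) = 5 + 22 = 27)
A = 9 + sqrt(10) (A = 9 + sqrt(27 - 17) = 9 + sqrt(10) ≈ 12.162)
72*A = 72*(9 + sqrt(10)) = 648 + 72*sqrt(10)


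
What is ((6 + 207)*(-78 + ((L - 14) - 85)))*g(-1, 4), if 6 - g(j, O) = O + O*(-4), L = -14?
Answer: -732294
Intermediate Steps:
g(j, O) = 6 + 3*O (g(j, O) = 6 - (O + O*(-4)) = 6 - (O - 4*O) = 6 - (-3)*O = 6 + 3*O)
((6 + 207)*(-78 + ((L - 14) - 85)))*g(-1, 4) = ((6 + 207)*(-78 + ((-14 - 14) - 85)))*(6 + 3*4) = (213*(-78 + (-28 - 85)))*(6 + 12) = (213*(-78 - 113))*18 = (213*(-191))*18 = -40683*18 = -732294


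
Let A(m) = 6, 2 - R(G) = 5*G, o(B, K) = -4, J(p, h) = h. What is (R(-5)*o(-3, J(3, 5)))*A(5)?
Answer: -648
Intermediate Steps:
R(G) = 2 - 5*G
(R(-5)*o(-3, J(3, 5)))*A(5) = ((2 - 5*(-5))*(-4))*6 = ((2 + 25)*(-4))*6 = (27*(-4))*6 = -108*6 = -648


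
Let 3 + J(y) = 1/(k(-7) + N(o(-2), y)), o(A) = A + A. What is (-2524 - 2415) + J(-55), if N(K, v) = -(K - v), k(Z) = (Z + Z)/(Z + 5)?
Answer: -217449/44 ≈ -4942.0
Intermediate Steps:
o(A) = 2*A
k(Z) = 2*Z/(5 + Z) (k(Z) = (2*Z)/(5 + Z) = 2*Z/(5 + Z))
N(K, v) = v - K
J(y) = -3 + 1/(11 + y) (J(y) = -3 + 1/(2*(-7)/(5 - 7) + (y - 2*(-2))) = -3 + 1/(2*(-7)/(-2) + (y - 1*(-4))) = -3 + 1/(2*(-7)*(-½) + (y + 4)) = -3 + 1/(7 + (4 + y)) = -3 + 1/(11 + y))
(-2524 - 2415) + J(-55) = (-2524 - 2415) + (-32 - 3*(-55))/(11 - 55) = -4939 + (-32 + 165)/(-44) = -4939 - 1/44*133 = -4939 - 133/44 = -217449/44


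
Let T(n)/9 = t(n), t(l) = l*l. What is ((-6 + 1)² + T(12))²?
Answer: 1745041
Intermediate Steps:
t(l) = l²
T(n) = 9*n²
((-6 + 1)² + T(12))² = ((-6 + 1)² + 9*12²)² = ((-5)² + 9*144)² = (25 + 1296)² = 1321² = 1745041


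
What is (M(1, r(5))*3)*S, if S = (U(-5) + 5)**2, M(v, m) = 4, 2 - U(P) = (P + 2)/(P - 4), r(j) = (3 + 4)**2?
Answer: 1600/3 ≈ 533.33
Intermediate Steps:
r(j) = 49 (r(j) = 7**2 = 49)
U(P) = 2 - (2 + P)/(-4 + P) (U(P) = 2 - (P + 2)/(P - 4) = 2 - (2 + P)/(-4 + P))
S = 400/9 (S = ((-10 - 5)/(-4 - 5) + 5)**2 = (-15/(-9) + 5)**2 = (-1/9*(-15) + 5)**2 = (5/3 + 5)**2 = (20/3)**2 = 400/9 ≈ 44.444)
(M(1, r(5))*3)*S = (4*3)*(400/9) = 12*(400/9) = 1600/3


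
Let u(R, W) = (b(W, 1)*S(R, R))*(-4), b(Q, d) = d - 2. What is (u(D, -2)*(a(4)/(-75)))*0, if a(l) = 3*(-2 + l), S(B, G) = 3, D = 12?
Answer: 0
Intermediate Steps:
b(Q, d) = -2 + d
a(l) = -6 + 3*l
u(R, W) = 12 (u(R, W) = ((-2 + 1)*3)*(-4) = -1*3*(-4) = -3*(-4) = 12)
(u(D, -2)*(a(4)/(-75)))*0 = (12*((-6 + 3*4)/(-75)))*0 = (12*((-6 + 12)*(-1/75)))*0 = (12*(6*(-1/75)))*0 = (12*(-2/25))*0 = -24/25*0 = 0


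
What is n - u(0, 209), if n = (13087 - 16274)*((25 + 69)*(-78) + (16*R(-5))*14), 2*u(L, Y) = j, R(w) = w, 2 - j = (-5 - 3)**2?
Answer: 26936555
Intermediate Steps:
j = -62 (j = 2 - (-5 - 3)**2 = 2 - 1*(-8)**2 = 2 - 1*64 = 2 - 64 = -62)
u(L, Y) = -31 (u(L, Y) = (1/2)*(-62) = -31)
n = 26936524 (n = (13087 - 16274)*((25 + 69)*(-78) + (16*(-5))*14) = -3187*(94*(-78) - 80*14) = -3187*(-7332 - 1120) = -3187*(-8452) = 26936524)
n - u(0, 209) = 26936524 - 1*(-31) = 26936524 + 31 = 26936555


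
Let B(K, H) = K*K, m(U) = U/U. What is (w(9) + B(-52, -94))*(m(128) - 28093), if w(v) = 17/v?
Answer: -228041492/3 ≈ -7.6014e+7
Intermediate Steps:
m(U) = 1
B(K, H) = K²
(w(9) + B(-52, -94))*(m(128) - 28093) = (17/9 + (-52)²)*(1 - 28093) = (17*(⅑) + 2704)*(-28092) = (17/9 + 2704)*(-28092) = (24353/9)*(-28092) = -228041492/3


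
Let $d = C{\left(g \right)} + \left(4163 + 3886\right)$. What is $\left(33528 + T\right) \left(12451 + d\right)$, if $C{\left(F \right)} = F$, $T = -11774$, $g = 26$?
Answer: $446522604$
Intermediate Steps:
$d = 8075$ ($d = 26 + \left(4163 + 3886\right) = 26 + 8049 = 8075$)
$\left(33528 + T\right) \left(12451 + d\right) = \left(33528 - 11774\right) \left(12451 + 8075\right) = 21754 \cdot 20526 = 446522604$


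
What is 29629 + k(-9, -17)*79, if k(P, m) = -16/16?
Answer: 29550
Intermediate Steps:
k(P, m) = -1 (k(P, m) = -16*1/16 = -1)
29629 + k(-9, -17)*79 = 29629 - 1*79 = 29629 - 79 = 29550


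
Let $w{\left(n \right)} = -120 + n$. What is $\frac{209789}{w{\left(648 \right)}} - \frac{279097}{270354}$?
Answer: $\frac{448967715}{1132912} \approx 396.3$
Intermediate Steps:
$\frac{209789}{w{\left(648 \right)}} - \frac{279097}{270354} = \frac{209789}{-120 + 648} - \frac{279097}{270354} = \frac{209789}{528} - \frac{39871}{38622} = \frac{448967715}{1132912}$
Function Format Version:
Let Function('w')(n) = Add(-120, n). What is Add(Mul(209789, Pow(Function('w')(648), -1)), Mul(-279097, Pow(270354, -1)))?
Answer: Rational(448967715, 1132912) ≈ 396.30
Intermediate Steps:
Add(Mul(209789, Pow(Function('w')(648), -1)), Mul(-279097, Pow(270354, -1))) = Add(Mul(209789, Pow(Add(-120, 648), -1)), Mul(-279097, Pow(270354, -1))) = Add(Mul(209789, Pow(528, -1)), Mul(-279097, Rational(1, 270354))) = Add(Mul(209789, Rational(1, 528)), Rational(-39871, 38622)) = Add(Rational(209789, 528), Rational(-39871, 38622)) = Rational(448967715, 1132912)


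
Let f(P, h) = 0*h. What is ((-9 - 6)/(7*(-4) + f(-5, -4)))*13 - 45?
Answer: -1065/28 ≈ -38.036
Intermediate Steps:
f(P, h) = 0
((-9 - 6)/(7*(-4) + f(-5, -4)))*13 - 45 = ((-9 - 6)/(7*(-4) + 0))*13 - 45 = -15/(-28 + 0)*13 - 45 = -15/(-28)*13 - 45 = -15*(-1/28)*13 - 45 = (15/28)*13 - 45 = 195/28 - 45 = -1065/28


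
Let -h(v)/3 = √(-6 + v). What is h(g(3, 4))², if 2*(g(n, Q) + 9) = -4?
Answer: -153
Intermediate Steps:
g(n, Q) = -11 (g(n, Q) = -9 + (½)*(-4) = -9 - 2 = -11)
h(v) = -3*√(-6 + v)
h(g(3, 4))² = (-3*√(-6 - 11))² = (-3*I*√17)² = -153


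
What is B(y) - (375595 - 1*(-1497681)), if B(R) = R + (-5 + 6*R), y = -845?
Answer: -1879196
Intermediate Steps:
B(R) = -5 + 7*R
B(y) - (375595 - 1*(-1497681)) = (-5 + 7*(-845)) - (375595 - 1*(-1497681)) = (-5 - 5915) - (375595 + 1497681) = -5920 - 1*1873276 = -5920 - 1873276 = -1879196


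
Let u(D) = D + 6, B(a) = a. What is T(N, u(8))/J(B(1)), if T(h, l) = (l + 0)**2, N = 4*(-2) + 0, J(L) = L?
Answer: 196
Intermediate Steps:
N = -8 (N = -8 + 0 = -8)
u(D) = 6 + D
T(h, l) = l**2
T(N, u(8))/J(B(1)) = (6 + 8)**2/1 = 14**2*1 = 196*1 = 196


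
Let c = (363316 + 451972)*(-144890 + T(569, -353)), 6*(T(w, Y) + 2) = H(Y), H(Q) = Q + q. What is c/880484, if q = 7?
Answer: -88631792878/660363 ≈ -1.3422e+5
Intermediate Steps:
H(Q) = 7 + Q (H(Q) = Q + 7 = 7 + Q)
T(w, Y) = -⅚ + Y/6 (T(w, Y) = -2 + (7 + Y)/6 = -2 + (7/6 + Y/6) = -⅚ + Y/6)
c = -354527171512/3 (c = (363316 + 451972)*(-144890 + (-⅚ + (⅙)*(-353))) = 815288*(-144890 + (-⅚ - 353/6)) = 815288*(-144890 - 179/3) = 815288*(-434849/3) = -354527171512/3 ≈ -1.1818e+11)
c/880484 = -354527171512/3/880484 = -354527171512/3*1/880484 = -88631792878/660363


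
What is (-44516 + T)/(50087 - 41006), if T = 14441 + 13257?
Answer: -5606/3027 ≈ -1.8520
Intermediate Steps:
T = 27698
(-44516 + T)/(50087 - 41006) = (-44516 + 27698)/(50087 - 41006) = -16818/9081 = -16818*1/9081 = -5606/3027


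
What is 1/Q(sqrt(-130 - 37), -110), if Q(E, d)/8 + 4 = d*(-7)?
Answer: 1/6128 ≈ 0.00016319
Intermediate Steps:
Q(E, d) = -32 - 56*d (Q(E, d) = -32 + 8*(d*(-7)) = -32 + 8*(-7*d) = -32 - 56*d)
1/Q(sqrt(-130 - 37), -110) = 1/(-32 - 56*(-110)) = 1/(-32 + 6160) = 1/6128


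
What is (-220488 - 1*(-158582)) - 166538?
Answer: -228444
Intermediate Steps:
(-220488 - 1*(-158582)) - 166538 = (-220488 + 158582) - 166538 = -61906 - 166538 = -228444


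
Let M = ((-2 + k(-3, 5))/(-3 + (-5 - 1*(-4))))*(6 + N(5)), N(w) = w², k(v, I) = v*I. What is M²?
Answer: 277729/16 ≈ 17358.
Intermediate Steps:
k(v, I) = I*v
M = 527/4 (M = ((-2 + 5*(-3))/(-3 + (-5 - 1*(-4))))*(6 + 5²) = ((-2 - 15)/(-3 + (-5 + 4)))*(6 + 25) = -17/(-3 - 1)*31 = -17/(-4)*31 = -17*(-¼)*31 = (17/4)*31 = 527/4 ≈ 131.75)
M² = (527/4)² = 277729/16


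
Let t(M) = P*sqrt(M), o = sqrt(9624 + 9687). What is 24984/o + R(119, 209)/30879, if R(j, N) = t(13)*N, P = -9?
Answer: -209*sqrt(13)/3431 + 8328*sqrt(19311)/6437 ≈ 179.57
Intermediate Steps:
o = sqrt(19311) ≈ 138.96
t(M) = -9*sqrt(M)
R(j, N) = -9*N*sqrt(13) (R(j, N) = (-9*sqrt(13))*N = -9*N*sqrt(13))
24984/o + R(119, 209)/30879 = 24984/(sqrt(19311)) - 9*209*sqrt(13)/30879 = 24984*(sqrt(19311)/19311) - 1881*sqrt(13)*(1/30879) = 8328*sqrt(19311)/6437 - 209*sqrt(13)/3431 = -209*sqrt(13)/3431 + 8328*sqrt(19311)/6437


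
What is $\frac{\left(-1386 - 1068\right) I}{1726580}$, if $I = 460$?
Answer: $- \frac{56442}{86329} \approx -0.6538$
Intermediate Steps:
$\frac{\left(-1386 - 1068\right) I}{1726580} = \frac{\left(-1386 - 1068\right) 460}{1726580} = \left(-2454\right) 460 \cdot \frac{1}{1726580} = \left(-1128840\right) \frac{1}{1726580} = - \frac{56442}{86329}$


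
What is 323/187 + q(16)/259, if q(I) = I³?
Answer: 49977/2849 ≈ 17.542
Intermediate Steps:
323/187 + q(16)/259 = 323/187 + 16³/259 = 323*(1/187) + 4096*(1/259) = 19/11 + 4096/259 = 49977/2849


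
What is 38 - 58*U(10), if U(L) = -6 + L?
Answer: -194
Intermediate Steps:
38 - 58*U(10) = 38 - 58*(-6 + 10) = 38 - 58*4 = 38 - 232 = -194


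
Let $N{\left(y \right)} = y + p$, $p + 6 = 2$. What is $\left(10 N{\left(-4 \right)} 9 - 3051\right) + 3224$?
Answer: $-547$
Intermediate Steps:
$p = -4$ ($p = -6 + 2 = -4$)
$N{\left(y \right)} = -4 + y$ ($N{\left(y \right)} = y - 4 = -4 + y$)
$\left(10 N{\left(-4 \right)} 9 - 3051\right) + 3224 = \left(10 \left(-4 - 4\right) 9 - 3051\right) + 3224 = \left(10 \left(-8\right) 9 - 3051\right) + 3224 = \left(\left(-80\right) 9 - 3051\right) + 3224 = \left(-720 - 3051\right) + 3224 = -3771 + 3224 = -547$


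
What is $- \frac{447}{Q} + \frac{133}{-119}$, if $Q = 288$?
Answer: $- \frac{4357}{1632} \approx -2.6697$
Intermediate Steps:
$- \frac{447}{Q} + \frac{133}{-119} = - \frac{447}{288} + \frac{133}{-119} = \left(-447\right) \frac{1}{288} + 133 \left(- \frac{1}{119}\right) = - \frac{149}{96} - \frac{19}{17} = - \frac{4357}{1632}$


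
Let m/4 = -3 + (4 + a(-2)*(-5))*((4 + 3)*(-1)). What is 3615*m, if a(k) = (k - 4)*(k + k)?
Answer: 11698140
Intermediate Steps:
a(k) = 2*k*(-4 + k) (a(k) = (-4 + k)*(2*k) = 2*k*(-4 + k))
m = 3236 (m = 4*(-3 + (4 + (2*(-2)*(-4 - 2))*(-5))*((4 + 3)*(-1))) = 4*(-3 + (4 + (2*(-2)*(-6))*(-5))*(7*(-1))) = 4*(-3 + (4 + 24*(-5))*(-7)) = 4*(-3 + (4 - 120)*(-7)) = 4*(-3 - 116*(-7)) = 4*(-3 + 812) = 4*809 = 3236)
3615*m = 3615*3236 = 11698140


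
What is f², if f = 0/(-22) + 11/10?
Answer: 121/100 ≈ 1.2100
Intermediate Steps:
f = 11/10 (f = 0*(-1/22) + 11*(⅒) = 0 + 11/10 = 11/10 ≈ 1.1000)
f² = (11/10)² = 121/100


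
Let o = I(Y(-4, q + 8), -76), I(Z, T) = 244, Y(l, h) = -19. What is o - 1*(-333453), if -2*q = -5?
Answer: 333697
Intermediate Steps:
q = 5/2 (q = -½*(-5) = 5/2 ≈ 2.5000)
o = 244
o - 1*(-333453) = 244 - 1*(-333453) = 244 + 333453 = 333697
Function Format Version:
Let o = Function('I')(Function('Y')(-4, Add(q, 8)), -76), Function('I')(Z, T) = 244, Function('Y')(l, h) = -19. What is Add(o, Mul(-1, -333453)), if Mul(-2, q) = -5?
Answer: 333697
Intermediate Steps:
q = Rational(5, 2) (q = Mul(Rational(-1, 2), -5) = Rational(5, 2) ≈ 2.5000)
o = 244
Add(o, Mul(-1, -333453)) = Add(244, Mul(-1, -333453)) = Add(244, 333453) = 333697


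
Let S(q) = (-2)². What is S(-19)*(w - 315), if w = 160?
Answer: -620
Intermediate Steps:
S(q) = 4
S(-19)*(w - 315) = 4*(160 - 315) = 4*(-155) = -620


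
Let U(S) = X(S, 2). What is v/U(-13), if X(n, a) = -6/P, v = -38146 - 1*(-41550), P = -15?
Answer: 8510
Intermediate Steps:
v = 3404 (v = -38146 + 41550 = 3404)
X(n, a) = ⅖ (X(n, a) = -6/(-15) = -6*(-1/15) = ⅖)
U(S) = ⅖
v/U(-13) = 3404/(⅖) = 3404*(5/2) = 8510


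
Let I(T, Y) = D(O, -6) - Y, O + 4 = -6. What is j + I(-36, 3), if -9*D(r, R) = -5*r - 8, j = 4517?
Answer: 13528/3 ≈ 4509.3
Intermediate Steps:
O = -10 (O = -4 - 6 = -10)
D(r, R) = 8/9 + 5*r/9 (D(r, R) = -(-5*r - 8)/9 = -(-8 - 5*r)/9 = 8/9 + 5*r/9)
I(T, Y) = -14/3 - Y (I(T, Y) = (8/9 + (5/9)*(-10)) - Y = (8/9 - 50/9) - Y = -14/3 - Y)
j + I(-36, 3) = 4517 + (-14/3 - 1*3) = 4517 + (-14/3 - 3) = 4517 - 23/3 = 13528/3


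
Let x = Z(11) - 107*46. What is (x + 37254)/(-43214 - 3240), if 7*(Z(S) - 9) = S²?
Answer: -113254/162589 ≈ -0.69657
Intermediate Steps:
Z(S) = 9 + S²/7
x = -34270/7 (x = (9 + (⅐)*11²) - 107*46 = (9 + (⅐)*121) - 4922 = (9 + 121/7) - 4922 = 184/7 - 4922 = -34270/7 ≈ -4895.7)
(x + 37254)/(-43214 - 3240) = (-34270/7 + 37254)/(-43214 - 3240) = (226508/7)/(-46454) = (226508/7)*(-1/46454) = -113254/162589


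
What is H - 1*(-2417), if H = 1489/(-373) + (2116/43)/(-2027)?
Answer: 78448643104/32511053 ≈ 2413.0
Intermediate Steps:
H = -130571997/32511053 (H = 1489*(-1/373) + (2116*(1/43))*(-1/2027) = -1489/373 + (2116/43)*(-1/2027) = -1489/373 - 2116/87161 = -130571997/32511053 ≈ -4.0162)
H - 1*(-2417) = -130571997/32511053 - 1*(-2417) = -130571997/32511053 + 2417 = 78448643104/32511053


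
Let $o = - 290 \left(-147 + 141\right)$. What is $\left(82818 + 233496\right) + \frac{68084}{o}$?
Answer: $\frac{137613611}{435} \approx 3.1635 \cdot 10^{5}$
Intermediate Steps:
$o = 1740$ ($o = \left(-290\right) \left(-6\right) = 1740$)
$\left(82818 + 233496\right) + \frac{68084}{o} = \left(82818 + 233496\right) + \frac{68084}{1740} = 316314 + 68084 \cdot \frac{1}{1740} = 316314 + \frac{17021}{435} = \frac{137613611}{435}$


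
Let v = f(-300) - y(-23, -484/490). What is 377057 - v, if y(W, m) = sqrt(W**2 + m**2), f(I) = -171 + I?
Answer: 377528 + sqrt(31811789)/245 ≈ 3.7755e+5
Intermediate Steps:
v = -471 - sqrt(31811789)/245 (v = (-171 - 300) - sqrt((-23)**2 + (-484/490)**2) = -471 - sqrt(529 + (-484*1/490)**2) = -471 - sqrt(529 + (-242/245)**2) = -471 - sqrt(529 + 58564/60025) = -471 - sqrt(31811789/60025) = -471 - sqrt(31811789)/245 ≈ -494.02)
377057 - v = 377057 - (-471 - sqrt(31811789)/245) = 377057 + (471 + sqrt(31811789)/245) = 377528 + sqrt(31811789)/245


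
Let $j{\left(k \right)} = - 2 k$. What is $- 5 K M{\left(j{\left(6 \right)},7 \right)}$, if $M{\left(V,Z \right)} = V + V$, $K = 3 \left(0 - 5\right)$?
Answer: $-1800$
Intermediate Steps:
$K = -15$ ($K = 3 \left(-5\right) = -15$)
$M{\left(V,Z \right)} = 2 V$
$- 5 K M{\left(j{\left(6 \right)},7 \right)} = \left(-5\right) \left(-15\right) 2 \left(\left(-2\right) 6\right) = 75 \cdot 2 \left(-12\right) = 75 \left(-24\right) = -1800$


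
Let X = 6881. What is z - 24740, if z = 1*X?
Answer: -17859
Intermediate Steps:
z = 6881 (z = 1*6881 = 6881)
z - 24740 = 6881 - 24740 = -17859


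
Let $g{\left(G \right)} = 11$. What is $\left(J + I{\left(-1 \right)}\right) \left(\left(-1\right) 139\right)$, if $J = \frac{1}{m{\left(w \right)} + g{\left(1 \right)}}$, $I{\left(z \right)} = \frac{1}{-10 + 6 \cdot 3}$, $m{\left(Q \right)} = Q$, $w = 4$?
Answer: $- \frac{3197}{120} \approx -26.642$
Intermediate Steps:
$I{\left(z \right)} = \frac{1}{8}$ ($I{\left(z \right)} = \frac{1}{-10 + 18} = \frac{1}{8}$)
$J = \frac{1}{15}$ ($J = \frac{1}{4 + 11} = \frac{1}{15} \approx 0.066667$)
$\left(J + I{\left(-1 \right)}\right) \left(\left(-1\right) 139\right) = \left(\frac{1}{15} + \frac{1}{8}\right) \left(\left(-1\right) 139\right) = \frac{23}{120} \left(-139\right) = - \frac{3197}{120}$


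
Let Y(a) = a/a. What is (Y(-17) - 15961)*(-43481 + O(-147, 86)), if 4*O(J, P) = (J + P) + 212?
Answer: 693354270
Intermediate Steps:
Y(a) = 1
O(J, P) = 53 + J/4 + P/4 (O(J, P) = ((J + P) + 212)/4 = (212 + J + P)/4 = 53 + J/4 + P/4)
(Y(-17) - 15961)*(-43481 + O(-147, 86)) = (1 - 15961)*(-43481 + (53 + (¼)*(-147) + (¼)*86)) = -15960*(-43481 + (53 - 147/4 + 43/2)) = -15960*(-43481 + 151/4) = -15960*(-173773/4) = 693354270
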